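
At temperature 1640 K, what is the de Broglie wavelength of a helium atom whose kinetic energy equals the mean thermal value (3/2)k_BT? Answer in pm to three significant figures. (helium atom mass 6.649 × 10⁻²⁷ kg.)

KE = (3/2)k_BT = 1.5 × 1.381 × 10⁻²³ × 1640 = 3.397 × 10⁻²⁰ J.
p = √(2mKE) = √(2 × 6.649 × 10⁻²⁷ × 3.397 × 10⁻²⁰) = 2.125 × 10⁻²³ kg·m/s.
λ = h/p = 3.12 × 10⁻¹¹ m = 31.2 pm.

λ = 31.2 pm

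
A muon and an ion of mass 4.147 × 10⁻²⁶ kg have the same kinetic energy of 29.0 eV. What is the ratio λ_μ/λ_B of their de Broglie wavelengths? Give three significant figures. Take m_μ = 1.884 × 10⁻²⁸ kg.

λ_μ/λ_B = 14.8

At fixed KE, p = √(2mKE) so λ = h/p ∝ 1/√m.
λ_μ/λ_B = √(m_B/m_μ) = √(4.147 × 10⁻²⁶/1.884 × 10⁻²⁸) = √(220.1) = 14.8.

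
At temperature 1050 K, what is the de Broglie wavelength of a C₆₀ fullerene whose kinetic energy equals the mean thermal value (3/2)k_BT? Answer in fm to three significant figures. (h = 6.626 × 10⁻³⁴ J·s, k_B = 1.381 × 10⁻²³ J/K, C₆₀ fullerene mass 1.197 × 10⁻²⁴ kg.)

λ = 2900 fm

KE = (3/2)k_BT = 1.5 × 1.381 × 10⁻²³ × 1050 = 2.175 × 10⁻²⁰ J.
p = √(2mKE) = √(2 × 1.197 × 10⁻²⁴ × 2.175 × 10⁻²⁰) = 2.282 × 10⁻²² kg·m/s.
λ = h/p = 2.90 × 10⁻¹² m = 2900 fm.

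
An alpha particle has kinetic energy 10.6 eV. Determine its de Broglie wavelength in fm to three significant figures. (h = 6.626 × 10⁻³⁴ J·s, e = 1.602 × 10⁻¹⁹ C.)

λ = 4410 fm

KE = 10.6 eV = 1.698 × 10⁻¹⁸ J.
p = √(2mKE) = √(2 × 6.645 × 10⁻²⁷ × 1.698 × 10⁻¹⁸) = 1.502 × 10⁻²² kg·m/s.
λ = h/p = 6.626 × 10⁻³⁴ / 1.502 × 10⁻²² = 4.41 × 10⁻¹² m = 4410 fm.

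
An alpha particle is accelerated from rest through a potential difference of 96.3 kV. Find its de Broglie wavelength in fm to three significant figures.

KE = 2eV = 2 × 1.602 × 10⁻¹⁹ × 9.630 × 10⁴ = 3.085 × 10⁻¹⁴ J.
p = √(2mKE) = √(2 × 6.645 × 10⁻²⁷ × 3.085 × 10⁻¹⁴) = 2.025 × 10⁻²⁰ kg·m/s.
λ = h/p = 6.626 × 10⁻³⁴ / 2.025 × 10⁻²⁰ = 3.27 × 10⁻¹⁴ m = 32.7 fm.

λ = 32.7 fm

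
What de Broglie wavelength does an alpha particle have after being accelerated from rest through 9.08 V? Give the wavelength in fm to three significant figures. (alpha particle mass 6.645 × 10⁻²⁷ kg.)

KE = 2eV = 2 × 1.602 × 10⁻¹⁹ × 9.080 = 2.909 × 10⁻¹⁸ J.
p = √(2mKE) = √(2 × 6.645 × 10⁻²⁷ × 2.909 × 10⁻¹⁸) = 1.966 × 10⁻²² kg·m/s.
λ = h/p = 6.626 × 10⁻³⁴ / 1.966 × 10⁻²² = 3.37 × 10⁻¹² m = 3370 fm.

λ = 3370 fm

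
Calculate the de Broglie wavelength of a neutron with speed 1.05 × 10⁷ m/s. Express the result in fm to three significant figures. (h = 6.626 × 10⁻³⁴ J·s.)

p = mv = 1.675 × 10⁻²⁷ × 1.05 × 10⁷ = 1.759 × 10⁻²⁰ kg·m/s.
λ = h/p = 6.626 × 10⁻³⁴ / 1.759 × 10⁻²⁰ = 3.77 × 10⁻¹⁴ m = 37.7 fm.

λ = 37.7 fm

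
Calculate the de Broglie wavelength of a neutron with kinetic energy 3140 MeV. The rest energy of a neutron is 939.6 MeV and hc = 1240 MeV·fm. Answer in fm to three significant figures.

λ = 0.312 fm

Total energy E = KE + m₀c² = 3140 + 939.6 = 4079.6 MeV.
(pc)² = E² − (m₀c²)² = (4079.6)² − (939.6)² = 1.576 × 10⁷ MeV², so pc = 3970 MeV.
λ = hc/(pc) = 1240 MeV·fm / 3970 MeV = 0.312 fm.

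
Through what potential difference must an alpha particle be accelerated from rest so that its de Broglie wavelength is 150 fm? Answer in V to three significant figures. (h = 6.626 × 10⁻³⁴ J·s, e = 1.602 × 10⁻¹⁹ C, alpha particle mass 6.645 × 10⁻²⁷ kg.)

p = h/λ = 6.626 × 10⁻³⁴ / 1.500 × 10⁻¹³ = 4.417 × 10⁻²¹ kg·m/s.
KE = p²/(2m) = 1.468 × 10⁻¹⁵ J.
V = KE/2e = 1.468 × 10⁻¹⁵ / (2 × 1.602 × 10⁻¹⁹) = 4580 V.

V = 4580 V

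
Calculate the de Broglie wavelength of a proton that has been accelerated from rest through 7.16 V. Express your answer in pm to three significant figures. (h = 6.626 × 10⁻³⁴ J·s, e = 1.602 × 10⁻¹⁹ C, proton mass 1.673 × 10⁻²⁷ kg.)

λ = 10.7 pm

KE = eV = 1.602 × 10⁻¹⁹ × 7.160 = 1.147 × 10⁻¹⁸ J.
p = √(2mKE) = √(2 × 1.673 × 10⁻²⁷ × 1.147 × 10⁻¹⁸) = 6.195 × 10⁻²³ kg·m/s.
λ = h/p = 6.626 × 10⁻³⁴ / 6.195 × 10⁻²³ = 1.07 × 10⁻¹¹ m = 10.7 pm.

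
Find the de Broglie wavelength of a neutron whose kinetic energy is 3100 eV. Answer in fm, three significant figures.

λ = 514 fm

KE = 3100 eV = 4.966 × 10⁻¹⁶ J.
p = √(2mKE) = √(2 × 1.675 × 10⁻²⁷ × 4.966 × 10⁻¹⁶) = 1.290 × 10⁻²¹ kg·m/s.
λ = h/p = 6.626 × 10⁻³⁴ / 1.290 × 10⁻²¹ = 5.14 × 10⁻¹³ m = 514 fm.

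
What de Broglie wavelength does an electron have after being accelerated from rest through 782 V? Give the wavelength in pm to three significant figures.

KE = eV = 1.602 × 10⁻¹⁹ × 782.0 = 1.253 × 10⁻¹⁶ J.
p = √(2mKE) = √(2 × 9.109 × 10⁻³¹ × 1.253 × 10⁻¹⁶) = 1.511 × 10⁻²³ kg·m/s.
λ = h/p = 6.626 × 10⁻³⁴ / 1.511 × 10⁻²³ = 4.39 × 10⁻¹¹ m = 43.9 pm.

λ = 43.9 pm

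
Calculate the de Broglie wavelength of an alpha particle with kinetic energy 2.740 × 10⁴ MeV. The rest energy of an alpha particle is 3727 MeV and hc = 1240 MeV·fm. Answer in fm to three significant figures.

λ = 0.0401 fm

Total energy E = KE + m₀c² = 2.740 × 10⁴ + 3727 = 31127 MeV.
(pc)² = E² − (m₀c²)² = (31127)² − (3727)² = 9.550 × 10⁸ MeV², so pc = 3.090 × 10⁴ MeV.
λ = hc/(pc) = 1240 MeV·fm / 3.090 × 10⁴ MeV = 0.0401 fm.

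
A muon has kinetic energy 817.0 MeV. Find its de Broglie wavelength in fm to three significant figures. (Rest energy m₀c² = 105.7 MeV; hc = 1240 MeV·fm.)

λ = 1.35 fm

Total energy E = KE + m₀c² = 817.0 + 105.7 = 922.7 MeV.
(pc)² = E² − (m₀c²)² = (922.7)² − (105.7)² = 8.402 × 10⁵ MeV², so pc = 916.6 MeV.
λ = hc/(pc) = 1240 MeV·fm / 916.6 MeV = 1.35 fm.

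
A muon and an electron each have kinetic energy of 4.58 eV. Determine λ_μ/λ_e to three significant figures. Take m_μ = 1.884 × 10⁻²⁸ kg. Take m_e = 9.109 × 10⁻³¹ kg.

λ_μ/λ_e = 0.0695

At fixed KE, p = √(2mKE) so λ = h/p ∝ 1/√m.
λ_μ/λ_e = √(m_e/m_μ) = √(9.109 × 10⁻³¹/1.884 × 10⁻²⁸) = √(4.835 × 10⁻³) = 0.0695.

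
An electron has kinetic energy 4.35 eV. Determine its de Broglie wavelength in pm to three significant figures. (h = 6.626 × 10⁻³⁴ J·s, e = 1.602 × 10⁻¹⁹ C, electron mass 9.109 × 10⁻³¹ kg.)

KE = 4.35 eV = 6.969 × 10⁻¹⁹ J.
p = √(2mKE) = √(2 × 9.109 × 10⁻³¹ × 6.969 × 10⁻¹⁹) = 1.127 × 10⁻²⁴ kg·m/s.
λ = h/p = 6.626 × 10⁻³⁴ / 1.127 × 10⁻²⁴ = 5.88 × 10⁻¹⁰ m = 588 pm.

λ = 588 pm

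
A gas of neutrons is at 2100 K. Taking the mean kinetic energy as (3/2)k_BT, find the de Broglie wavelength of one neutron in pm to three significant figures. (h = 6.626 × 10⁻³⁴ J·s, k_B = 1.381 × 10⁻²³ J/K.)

λ = 54.9 pm

KE = (3/2)k_BT = 1.5 × 1.381 × 10⁻²³ × 2100 = 4.350 × 10⁻²⁰ J.
p = √(2mKE) = √(2 × 1.675 × 10⁻²⁷ × 4.350 × 10⁻²⁰) = 1.207 × 10⁻²³ kg·m/s.
λ = h/p = 5.49 × 10⁻¹¹ m = 54.9 pm.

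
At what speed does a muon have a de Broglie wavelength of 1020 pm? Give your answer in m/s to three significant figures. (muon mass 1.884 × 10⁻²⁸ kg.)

v = 3450 m/s

p = h/λ = 6.626 × 10⁻³⁴ / 1.020 × 10⁻⁹ = 6.496 × 10⁻²⁵ kg·m/s.
v = p/m = 6.496 × 10⁻²⁵ / 1.884 × 10⁻²⁸ = 3.45 × 10³ m/s = 3450 m/s.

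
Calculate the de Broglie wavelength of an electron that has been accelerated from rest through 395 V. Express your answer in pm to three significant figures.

λ = 61.7 pm

KE = eV = 1.602 × 10⁻¹⁹ × 395.0 = 6.328 × 10⁻¹⁷ J.
p = √(2mKE) = √(2 × 9.109 × 10⁻³¹ × 6.328 × 10⁻¹⁷) = 1.074 × 10⁻²³ kg·m/s.
λ = h/p = 6.626 × 10⁻³⁴ / 1.074 × 10⁻²³ = 6.17 × 10⁻¹¹ m = 61.7 pm.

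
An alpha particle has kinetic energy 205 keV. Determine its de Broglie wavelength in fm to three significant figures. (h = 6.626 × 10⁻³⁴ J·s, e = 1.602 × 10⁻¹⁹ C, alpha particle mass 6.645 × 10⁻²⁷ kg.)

λ = 31.7 fm

KE = 205 keV = 3.284 × 10⁻¹⁴ J.
p = √(2mKE) = √(2 × 6.645 × 10⁻²⁷ × 3.284 × 10⁻¹⁴) = 2.089 × 10⁻²⁰ kg·m/s.
λ = h/p = 6.626 × 10⁻³⁴ / 2.089 × 10⁻²⁰ = 3.17 × 10⁻¹⁴ m = 31.7 fm.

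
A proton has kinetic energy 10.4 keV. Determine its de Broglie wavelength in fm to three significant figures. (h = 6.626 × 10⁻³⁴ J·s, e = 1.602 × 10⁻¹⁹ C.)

λ = 281 fm

KE = 10.4 keV = 1.666 × 10⁻¹⁵ J.
p = √(2mKE) = √(2 × 1.673 × 10⁻²⁷ × 1.666 × 10⁻¹⁵) = 2.361 × 10⁻²¹ kg·m/s.
λ = h/p = 6.626 × 10⁻³⁴ / 2.361 × 10⁻²¹ = 2.81 × 10⁻¹³ m = 281 fm.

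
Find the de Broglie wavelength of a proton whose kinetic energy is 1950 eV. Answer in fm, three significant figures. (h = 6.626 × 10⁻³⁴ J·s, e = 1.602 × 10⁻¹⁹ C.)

λ = 648 fm

KE = 1950 eV = 3.124 × 10⁻¹⁶ J.
p = √(2mKE) = √(2 × 1.673 × 10⁻²⁷ × 3.124 × 10⁻¹⁶) = 1.022 × 10⁻²¹ kg·m/s.
λ = h/p = 6.626 × 10⁻³⁴ / 1.022 × 10⁻²¹ = 6.48 × 10⁻¹³ m = 648 fm.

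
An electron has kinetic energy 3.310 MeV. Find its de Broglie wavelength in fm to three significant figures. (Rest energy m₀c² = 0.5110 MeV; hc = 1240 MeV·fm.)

Total energy E = KE + m₀c² = 3.310 + 0.5110 = 3.8210 MeV.
(pc)² = E² − (m₀c²)² = (3.8210)² − (0.5110)² = 14.34 MeV², so pc = 3.787 MeV.
λ = hc/(pc) = 1240 MeV·fm / 3.787 MeV = 327 fm.

λ = 327 fm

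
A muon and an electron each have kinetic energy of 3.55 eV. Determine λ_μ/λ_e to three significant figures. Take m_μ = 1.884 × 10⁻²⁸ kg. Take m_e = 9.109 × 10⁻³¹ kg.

At fixed KE, p = √(2mKE) so λ = h/p ∝ 1/√m.
λ_μ/λ_e = √(m_e/m_μ) = √(9.109 × 10⁻³¹/1.884 × 10⁻²⁸) = √(4.835 × 10⁻³) = 0.0695.

λ_μ/λ_e = 0.0695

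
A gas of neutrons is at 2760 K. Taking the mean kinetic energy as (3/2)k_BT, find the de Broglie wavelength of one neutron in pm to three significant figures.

KE = (3/2)k_BT = 1.5 × 1.381 × 10⁻²³ × 2760 = 5.717 × 10⁻²⁰ J.
p = √(2mKE) = √(2 × 1.675 × 10⁻²⁷ × 5.717 × 10⁻²⁰) = 1.384 × 10⁻²³ kg·m/s.
λ = h/p = 4.79 × 10⁻¹¹ m = 47.9 pm.

λ = 47.9 pm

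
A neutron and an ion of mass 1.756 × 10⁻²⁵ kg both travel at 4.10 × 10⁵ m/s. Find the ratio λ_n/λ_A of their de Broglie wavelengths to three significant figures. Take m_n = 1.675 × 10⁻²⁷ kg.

λ_n/λ_A = 105

At fixed v, p = mv so λ = h/(mv) ∝ 1/m.
λ_n/λ_A = m_A/m_n = 1.756 × 10⁻²⁵/1.675 × 10⁻²⁷ = 105.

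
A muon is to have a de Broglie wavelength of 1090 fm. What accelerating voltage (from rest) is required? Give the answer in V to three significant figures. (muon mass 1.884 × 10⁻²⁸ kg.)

p = h/λ = 6.626 × 10⁻³⁴ / 1.090 × 10⁻¹² = 6.079 × 10⁻²² kg·m/s.
KE = p²/(2m) = 9.807 × 10⁻¹⁶ J.
V = KE/e = 9.807 × 10⁻¹⁶ / (1.602 × 10⁻¹⁹) = 6120 V.

V = 6120 V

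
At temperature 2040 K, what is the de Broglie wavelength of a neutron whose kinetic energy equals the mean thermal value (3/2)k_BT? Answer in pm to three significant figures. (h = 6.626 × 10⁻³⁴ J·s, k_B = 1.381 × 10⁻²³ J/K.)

λ = 55.7 pm

KE = (3/2)k_BT = 1.5 × 1.381 × 10⁻²³ × 2040 = 4.226 × 10⁻²⁰ J.
p = √(2mKE) = √(2 × 1.675 × 10⁻²⁷ × 4.226 × 10⁻²⁰) = 1.190 × 10⁻²³ kg·m/s.
λ = h/p = 5.57 × 10⁻¹¹ m = 55.7 pm.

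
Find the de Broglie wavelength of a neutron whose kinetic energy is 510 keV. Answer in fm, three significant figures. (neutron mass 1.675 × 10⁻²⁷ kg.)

λ = 40.1 fm

KE = 510 keV = 8.170 × 10⁻¹⁴ J.
p = √(2mKE) = √(2 × 1.675 × 10⁻²⁷ × 8.170 × 10⁻¹⁴) = 1.654 × 10⁻²⁰ kg·m/s.
λ = h/p = 6.626 × 10⁻³⁴ / 1.654 × 10⁻²⁰ = 4.01 × 10⁻¹⁴ m = 40.1 fm.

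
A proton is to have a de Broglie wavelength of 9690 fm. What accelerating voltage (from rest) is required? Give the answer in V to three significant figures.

p = h/λ = 6.626 × 10⁻³⁴ / 9.690 × 10⁻¹² = 6.838 × 10⁻²³ kg·m/s.
KE = p²/(2m) = 1.397 × 10⁻¹⁸ J.
V = KE/e = 1.397 × 10⁻¹⁸ / (1.602 × 10⁻¹⁹) = 8.72 V.

V = 8.72 V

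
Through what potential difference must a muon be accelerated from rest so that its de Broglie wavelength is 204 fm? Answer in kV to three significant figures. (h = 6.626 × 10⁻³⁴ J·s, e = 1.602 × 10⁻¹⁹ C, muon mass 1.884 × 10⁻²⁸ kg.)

V = 175 kV

p = h/λ = 6.626 × 10⁻³⁴ / 2.040 × 10⁻¹³ = 3.248 × 10⁻²¹ kg·m/s.
KE = p²/(2m) = 2.800 × 10⁻¹⁴ J.
V = KE/e = 2.800 × 10⁻¹⁴ / (1.602 × 10⁻¹⁹) = 175 kV.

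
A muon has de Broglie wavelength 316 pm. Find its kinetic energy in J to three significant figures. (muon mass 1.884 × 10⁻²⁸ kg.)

KE = 1.17 × 10⁻²⁰ J

p = h/λ = 6.626 × 10⁻³⁴ / 3.160 × 10⁻¹⁰ = 2.097 × 10⁻²⁴ kg·m/s.
KE = p²/(2m) = (2.097 × 10⁻²⁴)² / (2 × 1.884 × 10⁻²⁸) = 1.167 × 10⁻²⁰ J = 1.17 × 10⁻²⁰ J.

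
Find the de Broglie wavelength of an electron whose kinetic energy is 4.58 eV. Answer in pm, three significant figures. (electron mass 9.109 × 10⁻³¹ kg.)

λ = 573 pm

KE = 4.58 eV = 7.337 × 10⁻¹⁹ J.
p = √(2mKE) = √(2 × 9.109 × 10⁻³¹ × 7.337 × 10⁻¹⁹) = 1.156 × 10⁻²⁴ kg·m/s.
λ = h/p = 6.626 × 10⁻³⁴ / 1.156 × 10⁻²⁴ = 5.73 × 10⁻¹⁰ m = 573 pm.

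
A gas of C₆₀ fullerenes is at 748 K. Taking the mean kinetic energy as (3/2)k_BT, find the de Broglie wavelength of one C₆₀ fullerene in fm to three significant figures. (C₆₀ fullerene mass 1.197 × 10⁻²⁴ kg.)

KE = (3/2)k_BT = 1.5 × 1.381 × 10⁻²³ × 748 = 1.549 × 10⁻²⁰ J.
p = √(2mKE) = √(2 × 1.197 × 10⁻²⁴ × 1.549 × 10⁻²⁰) = 1.926 × 10⁻²² kg·m/s.
λ = h/p = 3.44 × 10⁻¹² m = 3440 fm.

λ = 3440 fm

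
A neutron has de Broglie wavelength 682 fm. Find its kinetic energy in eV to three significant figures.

p = h/λ = 6.626 × 10⁻³⁴ / 6.820 × 10⁻¹³ = 9.716 × 10⁻²² kg·m/s.
KE = p²/(2m) = (9.716 × 10⁻²²)² / (2 × 1.675 × 10⁻²⁷) = 2.818 × 10⁻¹⁶ J = 1760 eV.

KE = 1760 eV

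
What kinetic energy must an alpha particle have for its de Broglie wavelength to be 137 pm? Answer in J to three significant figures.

p = h/λ = 6.626 × 10⁻³⁴ / 1.370 × 10⁻¹⁰ = 4.836 × 10⁻²⁴ kg·m/s.
KE = p²/(2m) = (4.836 × 10⁻²⁴)² / (2 × 6.645 × 10⁻²⁷) = 1.760 × 10⁻²¹ J = 1.76 × 10⁻²¹ J.

KE = 1.76 × 10⁻²¹ J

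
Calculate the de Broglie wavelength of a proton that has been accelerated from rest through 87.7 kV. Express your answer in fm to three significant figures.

λ = 96.6 fm

KE = eV = 1.602 × 10⁻¹⁹ × 8.770 × 10⁴ = 1.405 × 10⁻¹⁴ J.
p = √(2mKE) = √(2 × 1.673 × 10⁻²⁷ × 1.405 × 10⁻¹⁴) = 6.856 × 10⁻²¹ kg·m/s.
λ = h/p = 6.626 × 10⁻³⁴ / 6.856 × 10⁻²¹ = 9.66 × 10⁻¹⁴ m = 96.6 fm.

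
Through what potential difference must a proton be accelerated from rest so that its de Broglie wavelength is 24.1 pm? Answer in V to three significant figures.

p = h/λ = 6.626 × 10⁻³⁴ / 2.410 × 10⁻¹¹ = 2.749 × 10⁻²³ kg·m/s.
KE = p²/(2m) = 2.259 × 10⁻¹⁹ J.
V = KE/e = 2.259 × 10⁻¹⁹ / (1.602 × 10⁻¹⁹) = 1.41 V.

V = 1.41 V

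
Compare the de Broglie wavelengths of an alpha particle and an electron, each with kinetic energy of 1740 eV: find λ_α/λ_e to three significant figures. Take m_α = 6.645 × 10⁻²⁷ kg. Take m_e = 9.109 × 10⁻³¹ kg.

λ_α/λ_e = 0.0117

At fixed KE, p = √(2mKE) so λ = h/p ∝ 1/√m.
λ_α/λ_e = √(m_e/m_α) = √(9.109 × 10⁻³¹/6.645 × 10⁻²⁷) = √(1.371 × 10⁻⁴) = 0.0117.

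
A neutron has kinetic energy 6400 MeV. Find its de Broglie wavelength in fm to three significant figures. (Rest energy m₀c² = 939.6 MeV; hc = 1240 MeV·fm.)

λ = 0.170 fm

Total energy E = KE + m₀c² = 6400 + 939.6 = 7339.6 MeV.
(pc)² = E² − (m₀c²)² = (7339.6)² − (939.6)² = 5.299 × 10⁷ MeV², so pc = 7279 MeV.
λ = hc/(pc) = 1240 MeV·fm / 7279 MeV = 0.170 fm.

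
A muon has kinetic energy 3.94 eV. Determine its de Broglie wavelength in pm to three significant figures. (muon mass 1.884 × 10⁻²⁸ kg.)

λ = 43.0 pm

KE = 3.94 eV = 6.312 × 10⁻¹⁹ J.
p = √(2mKE) = √(2 × 1.884 × 10⁻²⁸ × 6.312 × 10⁻¹⁹) = 1.542 × 10⁻²³ kg·m/s.
λ = h/p = 6.626 × 10⁻³⁴ / 1.542 × 10⁻²³ = 4.30 × 10⁻¹¹ m = 43.0 pm.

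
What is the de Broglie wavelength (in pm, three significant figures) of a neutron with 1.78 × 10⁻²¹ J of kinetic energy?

p = √(2mKE) = √(2 × 1.675 × 10⁻²⁷ × 1.780 × 10⁻²¹) = 2.442 × 10⁻²⁴ kg·m/s.
λ = h/p = 6.626 × 10⁻³⁴ / 2.442 × 10⁻²⁴ = 2.71 × 10⁻¹⁰ m = 271 pm.

λ = 271 pm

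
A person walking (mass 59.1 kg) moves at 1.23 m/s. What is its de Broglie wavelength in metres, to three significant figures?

p = mv = 59.1 × 1.23 = 7.269 × 10¹ kg·m/s.
λ = h/p = 6.626 × 10⁻³⁴ / 7.269 × 10¹ = 9.12 × 10⁻³⁶ m.

λ = 9.12 × 10⁻³⁶ m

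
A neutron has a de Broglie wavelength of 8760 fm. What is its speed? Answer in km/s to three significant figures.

p = h/λ = 6.626 × 10⁻³⁴ / 8.760 × 10⁻¹² = 7.564 × 10⁻²³ kg·m/s.
v = p/m = 7.564 × 10⁻²³ / 1.675 × 10⁻²⁷ = 4.52 × 10⁴ m/s = 45.2 km/s.

v = 45.2 km/s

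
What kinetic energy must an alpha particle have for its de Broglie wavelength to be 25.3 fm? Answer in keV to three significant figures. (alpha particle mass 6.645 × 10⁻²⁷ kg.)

KE = 322 keV

p = h/λ = 6.626 × 10⁻³⁴ / 2.530 × 10⁻¹⁴ = 2.619 × 10⁻²⁰ kg·m/s.
KE = p²/(2m) = (2.619 × 10⁻²⁰)² / (2 × 6.645 × 10⁻²⁷) = 5.161 × 10⁻¹⁴ J = 322 keV.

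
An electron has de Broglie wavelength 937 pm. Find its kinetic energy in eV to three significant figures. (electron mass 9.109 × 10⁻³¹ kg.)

p = h/λ = 6.626 × 10⁻³⁴ / 9.370 × 10⁻¹⁰ = 7.072 × 10⁻²⁵ kg·m/s.
KE = p²/(2m) = (7.072 × 10⁻²⁵)² / (2 × 9.109 × 10⁻³¹) = 2.745 × 10⁻¹⁹ J = 1.71 eV.

KE = 1.71 eV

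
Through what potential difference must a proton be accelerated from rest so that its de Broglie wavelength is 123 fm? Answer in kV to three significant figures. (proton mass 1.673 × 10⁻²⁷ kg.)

p = h/λ = 6.626 × 10⁻³⁴ / 1.230 × 10⁻¹³ = 5.387 × 10⁻²¹ kg·m/s.
KE = p²/(2m) = 8.673 × 10⁻¹⁵ J.
V = KE/e = 8.673 × 10⁻¹⁵ / (1.602 × 10⁻¹⁹) = 54.1 kV.

V = 54.1 kV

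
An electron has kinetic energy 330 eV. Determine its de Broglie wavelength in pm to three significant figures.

KE = 330 eV = 5.287 × 10⁻¹⁷ J.
p = √(2mKE) = √(2 × 9.109 × 10⁻³¹ × 5.287 × 10⁻¹⁷) = 9.814 × 10⁻²⁴ kg·m/s.
λ = h/p = 6.626 × 10⁻³⁴ / 9.814 × 10⁻²⁴ = 6.75 × 10⁻¹¹ m = 67.5 pm.

λ = 67.5 pm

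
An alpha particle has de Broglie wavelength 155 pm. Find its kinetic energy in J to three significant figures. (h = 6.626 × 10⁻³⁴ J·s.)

KE = 1.38 × 10⁻²¹ J

p = h/λ = 6.626 × 10⁻³⁴ / 1.550 × 10⁻¹⁰ = 4.275 × 10⁻²⁴ kg·m/s.
KE = p²/(2m) = (4.275 × 10⁻²⁴)² / (2 × 6.645 × 10⁻²⁷) = 1.375 × 10⁻²¹ J = 1.38 × 10⁻²¹ J.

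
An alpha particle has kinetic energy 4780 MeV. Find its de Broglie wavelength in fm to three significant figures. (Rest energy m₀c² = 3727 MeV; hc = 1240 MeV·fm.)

λ = 0.162 fm

Total energy E = KE + m₀c² = 4780 + 3727 = 8507 MeV.
(pc)² = E² − (m₀c²)² = (8507)² − (3727)² = 5.848 × 10⁷ MeV², so pc = 7647 MeV.
λ = hc/(pc) = 1240 MeV·fm / 7647 MeV = 0.162 fm.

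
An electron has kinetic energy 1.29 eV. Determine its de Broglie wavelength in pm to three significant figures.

λ = 1080 pm

KE = 1.29 eV = 2.067 × 10⁻¹⁹ J.
p = √(2mKE) = √(2 × 9.109 × 10⁻³¹ × 2.067 × 10⁻¹⁹) = 6.136 × 10⁻²⁵ kg·m/s.
λ = h/p = 6.626 × 10⁻³⁴ / 6.136 × 10⁻²⁵ = 1.08 × 10⁻⁹ m = 1080 pm.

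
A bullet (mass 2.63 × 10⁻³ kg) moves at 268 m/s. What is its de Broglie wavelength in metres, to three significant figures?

p = mv = 2.63 × 10⁻³ × 268 = 7.048 × 10⁻¹ kg·m/s.
λ = h/p = 6.626 × 10⁻³⁴ / 7.048 × 10⁻¹ = 9.40 × 10⁻³⁴ m.

λ = 9.40 × 10⁻³⁴ m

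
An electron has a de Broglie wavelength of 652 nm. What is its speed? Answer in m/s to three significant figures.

v = 1120 m/s

p = h/λ = 6.626 × 10⁻³⁴ / 6.520 × 10⁻⁷ = 1.016 × 10⁻²⁷ kg·m/s.
v = p/m = 1.016 × 10⁻²⁷ / 9.109 × 10⁻³¹ = 1.12 × 10³ m/s = 1120 m/s.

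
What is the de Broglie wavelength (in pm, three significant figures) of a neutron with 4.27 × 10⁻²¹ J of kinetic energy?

p = √(2mKE) = √(2 × 1.675 × 10⁻²⁷ × 4.270 × 10⁻²¹) = 3.782 × 10⁻²⁴ kg·m/s.
λ = h/p = 6.626 × 10⁻³⁴ / 3.782 × 10⁻²⁴ = 1.75 × 10⁻¹⁰ m = 175 pm.

λ = 175 pm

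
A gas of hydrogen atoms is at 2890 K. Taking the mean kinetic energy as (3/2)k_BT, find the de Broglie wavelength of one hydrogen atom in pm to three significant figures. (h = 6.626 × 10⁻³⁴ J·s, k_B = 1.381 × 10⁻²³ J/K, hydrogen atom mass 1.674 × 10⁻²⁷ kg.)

KE = (3/2)k_BT = 1.5 × 1.381 × 10⁻²³ × 2890 = 5.987 × 10⁻²⁰ J.
p = √(2mKE) = √(2 × 1.674 × 10⁻²⁷ × 5.987 × 10⁻²⁰) = 1.416 × 10⁻²³ kg·m/s.
λ = h/p = 4.68 × 10⁻¹¹ m = 46.8 pm.

λ = 46.8 pm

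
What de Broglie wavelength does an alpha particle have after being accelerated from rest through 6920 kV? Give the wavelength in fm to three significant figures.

KE = 2eV = 2 × 1.602 × 10⁻¹⁹ × 6.920 × 10⁶ = 2.217 × 10⁻¹² J.
p = √(2mKE) = √(2 × 6.645 × 10⁻²⁷ × 2.217 × 10⁻¹²) = 1.717 × 10⁻¹⁹ kg·m/s.
λ = h/p = 6.626 × 10⁻³⁴ / 1.717 × 10⁻¹⁹ = 3.86 × 10⁻¹⁵ m = 3.86 fm.

λ = 3.86 fm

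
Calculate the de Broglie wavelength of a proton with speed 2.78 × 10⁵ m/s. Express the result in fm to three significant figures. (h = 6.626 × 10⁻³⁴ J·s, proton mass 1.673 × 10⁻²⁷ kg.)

p = mv = 1.673 × 10⁻²⁷ × 2.78 × 10⁵ = 4.651 × 10⁻²² kg·m/s.
λ = h/p = 6.626 × 10⁻³⁴ / 4.651 × 10⁻²² = 1.42 × 10⁻¹² m = 1420 fm.

λ = 1420 fm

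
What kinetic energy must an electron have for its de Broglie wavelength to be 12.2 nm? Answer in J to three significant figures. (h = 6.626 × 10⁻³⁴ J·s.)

p = h/λ = 6.626 × 10⁻³⁴ / 1.220 × 10⁻⁸ = 5.431 × 10⁻²⁶ kg·m/s.
KE = p²/(2m) = (5.431 × 10⁻²⁶)² / (2 × 9.109 × 10⁻³¹) = 1.619 × 10⁻²¹ J = 1.62 × 10⁻²¹ J.

KE = 1.62 × 10⁻²¹ J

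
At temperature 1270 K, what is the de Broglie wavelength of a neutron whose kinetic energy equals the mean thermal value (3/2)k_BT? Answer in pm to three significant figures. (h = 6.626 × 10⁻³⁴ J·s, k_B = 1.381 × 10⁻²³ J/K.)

KE = (3/2)k_BT = 1.5 × 1.381 × 10⁻²³ × 1270 = 2.631 × 10⁻²⁰ J.
p = √(2mKE) = √(2 × 1.675 × 10⁻²⁷ × 2.631 × 10⁻²⁰) = 9.388 × 10⁻²⁴ kg·m/s.
λ = h/p = 7.06 × 10⁻¹¹ m = 70.6 pm.

λ = 70.6 pm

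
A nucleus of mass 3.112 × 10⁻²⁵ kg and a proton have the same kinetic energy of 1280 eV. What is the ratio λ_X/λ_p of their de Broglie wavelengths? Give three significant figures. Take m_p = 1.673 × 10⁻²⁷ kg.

At fixed KE, p = √(2mKE) so λ = h/p ∝ 1/√m.
λ_X/λ_p = √(m_p/m_X) = √(1.673 × 10⁻²⁷/3.112 × 10⁻²⁵) = √(5.376 × 10⁻³) = 0.0733.

λ_X/λ_p = 0.0733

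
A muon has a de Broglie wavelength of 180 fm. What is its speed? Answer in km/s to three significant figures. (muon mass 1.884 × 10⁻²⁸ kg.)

p = h/λ = 6.626 × 10⁻³⁴ / 1.800 × 10⁻¹³ = 3.681 × 10⁻²¹ kg·m/s.
v = p/m = 3.681 × 10⁻²¹ / 1.884 × 10⁻²⁸ = 1.95 × 10⁷ m/s = 1.95 × 10⁴ km/s.

v = 1.95 × 10⁴ km/s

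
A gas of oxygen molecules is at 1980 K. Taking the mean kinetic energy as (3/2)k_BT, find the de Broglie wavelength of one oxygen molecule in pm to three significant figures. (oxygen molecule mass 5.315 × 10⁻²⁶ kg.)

KE = (3/2)k_BT = 1.5 × 1.381 × 10⁻²³ × 1980 = 4.102 × 10⁻²⁰ J.
p = √(2mKE) = √(2 × 5.315 × 10⁻²⁶ × 4.102 × 10⁻²⁰) = 6.603 × 10⁻²³ kg·m/s.
λ = h/p = 1.00 × 10⁻¹¹ m = 10.0 pm.

λ = 10.0 pm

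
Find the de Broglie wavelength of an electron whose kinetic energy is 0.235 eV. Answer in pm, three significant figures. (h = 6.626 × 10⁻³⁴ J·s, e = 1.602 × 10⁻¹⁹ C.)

KE = 0.235 eV = 3.765 × 10⁻²⁰ J.
p = √(2mKE) = √(2 × 9.109 × 10⁻³¹ × 3.765 × 10⁻²⁰) = 2.619 × 10⁻²⁵ kg·m/s.
λ = h/p = 6.626 × 10⁻³⁴ / 2.619 × 10⁻²⁵ = 2.53 × 10⁻⁹ m = 2530 pm.

λ = 2530 pm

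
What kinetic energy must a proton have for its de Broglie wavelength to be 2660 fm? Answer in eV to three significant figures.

p = h/λ = 6.626 × 10⁻³⁴ / 2.660 × 10⁻¹² = 2.491 × 10⁻²² kg·m/s.
KE = p²/(2m) = (2.491 × 10⁻²²)² / (2 × 1.673 × 10⁻²⁷) = 1.854 × 10⁻¹⁷ J = 116 eV.

KE = 116 eV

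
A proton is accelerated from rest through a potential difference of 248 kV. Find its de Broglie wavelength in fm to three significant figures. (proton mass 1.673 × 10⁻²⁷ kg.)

KE = eV = 1.602 × 10⁻¹⁹ × 2.480 × 10⁵ = 3.973 × 10⁻¹⁴ J.
p = √(2mKE) = √(2 × 1.673 × 10⁻²⁷ × 3.973 × 10⁻¹⁴) = 1.153 × 10⁻²⁰ kg·m/s.
λ = h/p = 6.626 × 10⁻³⁴ / 1.153 × 10⁻²⁰ = 5.75 × 10⁻¹⁴ m = 57.5 fm.

λ = 57.5 fm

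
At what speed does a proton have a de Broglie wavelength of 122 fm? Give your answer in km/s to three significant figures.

v = 3250 km/s

p = h/λ = 6.626 × 10⁻³⁴ / 1.220 × 10⁻¹³ = 5.431 × 10⁻²¹ kg·m/s.
v = p/m = 5.431 × 10⁻²¹ / 1.673 × 10⁻²⁷ = 3.25 × 10⁶ m/s = 3250 km/s.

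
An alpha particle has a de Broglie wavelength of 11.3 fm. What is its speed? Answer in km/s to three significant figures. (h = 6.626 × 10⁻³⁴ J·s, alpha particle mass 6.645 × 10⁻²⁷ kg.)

v = 8820 km/s

p = h/λ = 6.626 × 10⁻³⁴ / 1.130 × 10⁻¹⁴ = 5.864 × 10⁻²⁰ kg·m/s.
v = p/m = 5.864 × 10⁻²⁰ / 6.645 × 10⁻²⁷ = 8.82 × 10⁶ m/s = 8820 km/s.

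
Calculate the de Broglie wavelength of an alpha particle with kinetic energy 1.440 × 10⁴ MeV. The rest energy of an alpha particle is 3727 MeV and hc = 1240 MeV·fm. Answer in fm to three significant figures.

Total energy E = KE + m₀c² = 1.440 × 10⁴ + 3727 = 18127 MeV.
(pc)² = E² − (m₀c²)² = (18127)² − (3727)² = 3.147 × 10⁸ MeV², so pc = 1.774 × 10⁴ MeV.
λ = hc/(pc) = 1240 MeV·fm / 1.774 × 10⁴ MeV = 0.0699 fm.

λ = 0.0699 fm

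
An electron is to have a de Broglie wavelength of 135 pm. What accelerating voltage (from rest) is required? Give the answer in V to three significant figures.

V = 82.5 V

p = h/λ = 6.626 × 10⁻³⁴ / 1.350 × 10⁻¹⁰ = 4.908 × 10⁻²⁴ kg·m/s.
KE = p²/(2m) = 1.322 × 10⁻¹⁷ J.
V = KE/e = 1.322 × 10⁻¹⁷ / (1.602 × 10⁻¹⁹) = 82.5 V.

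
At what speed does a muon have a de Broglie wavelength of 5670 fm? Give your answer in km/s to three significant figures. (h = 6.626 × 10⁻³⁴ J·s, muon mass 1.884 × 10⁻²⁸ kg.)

v = 620 km/s

p = h/λ = 6.626 × 10⁻³⁴ / 5.670 × 10⁻¹² = 1.169 × 10⁻²² kg·m/s.
v = p/m = 1.169 × 10⁻²² / 1.884 × 10⁻²⁸ = 6.20 × 10⁵ m/s = 620 km/s.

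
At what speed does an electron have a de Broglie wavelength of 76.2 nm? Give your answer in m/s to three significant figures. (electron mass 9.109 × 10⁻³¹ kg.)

p = h/λ = 6.626 × 10⁻³⁴ / 7.620 × 10⁻⁸ = 8.696 × 10⁻²⁷ kg·m/s.
v = p/m = 8.696 × 10⁻²⁷ / 9.109 × 10⁻³¹ = 9.55 × 10³ m/s = 9550 m/s.

v = 9550 m/s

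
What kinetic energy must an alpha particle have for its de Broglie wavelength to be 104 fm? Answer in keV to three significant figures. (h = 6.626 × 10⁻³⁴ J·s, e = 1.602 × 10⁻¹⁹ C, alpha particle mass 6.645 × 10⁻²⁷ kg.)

KE = 19.1 keV

p = h/λ = 6.626 × 10⁻³⁴ / 1.040 × 10⁻¹³ = 6.371 × 10⁻²¹ kg·m/s.
KE = p²/(2m) = (6.371 × 10⁻²¹)² / (2 × 6.645 × 10⁻²⁷) = 3.054 × 10⁻¹⁵ J = 19.1 keV.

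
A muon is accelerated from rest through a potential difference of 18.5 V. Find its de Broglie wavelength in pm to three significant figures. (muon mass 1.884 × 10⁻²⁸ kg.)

KE = eV = 1.602 × 10⁻¹⁹ × 18.50 = 2.964 × 10⁻¹⁸ J.
p = √(2mKE) = √(2 × 1.884 × 10⁻²⁸ × 2.964 × 10⁻¹⁸) = 3.342 × 10⁻²³ kg·m/s.
λ = h/p = 6.626 × 10⁻³⁴ / 3.342 × 10⁻²³ = 1.98 × 10⁻¹¹ m = 19.8 pm.

λ = 19.8 pm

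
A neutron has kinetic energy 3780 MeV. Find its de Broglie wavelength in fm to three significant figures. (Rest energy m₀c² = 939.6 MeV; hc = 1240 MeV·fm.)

λ = 0.268 fm

Total energy E = KE + m₀c² = 3780 + 939.6 = 4719.6 MeV.
(pc)² = E² − (m₀c²)² = (4719.6)² − (939.6)² = 2.139 × 10⁷ MeV², so pc = 4625 MeV.
λ = hc/(pc) = 1240 MeV·fm / 4625 MeV = 0.268 fm.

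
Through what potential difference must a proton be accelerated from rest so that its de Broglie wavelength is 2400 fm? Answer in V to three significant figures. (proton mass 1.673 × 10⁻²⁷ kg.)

V = 142 V

p = h/λ = 6.626 × 10⁻³⁴ / 2.400 × 10⁻¹² = 2.761 × 10⁻²² kg·m/s.
KE = p²/(2m) = 2.278 × 10⁻¹⁷ J.
V = KE/e = 2.278 × 10⁻¹⁷ / (1.602 × 10⁻¹⁹) = 142 V.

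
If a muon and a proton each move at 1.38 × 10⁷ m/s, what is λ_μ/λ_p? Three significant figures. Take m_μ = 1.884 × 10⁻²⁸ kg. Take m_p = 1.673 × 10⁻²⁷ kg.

At fixed v, p = mv so λ = h/(mv) ∝ 1/m.
λ_μ/λ_p = m_p/m_μ = 1.673 × 10⁻²⁷/1.884 × 10⁻²⁸ = 8.88.

λ_μ/λ_p = 8.88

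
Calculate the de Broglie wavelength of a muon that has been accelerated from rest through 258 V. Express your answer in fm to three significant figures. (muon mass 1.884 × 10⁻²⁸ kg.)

λ = 5310 fm

KE = eV = 1.602 × 10⁻¹⁹ × 258.0 = 4.133 × 10⁻¹⁷ J.
p = √(2mKE) = √(2 × 1.884 × 10⁻²⁸ × 4.133 × 10⁻¹⁷) = 1.248 × 10⁻²² kg·m/s.
λ = h/p = 6.626 × 10⁻³⁴ / 1.248 × 10⁻²² = 5.31 × 10⁻¹² m = 5310 fm.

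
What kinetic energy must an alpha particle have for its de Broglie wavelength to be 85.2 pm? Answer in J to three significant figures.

KE = 4.55 × 10⁻²¹ J

p = h/λ = 6.626 × 10⁻³⁴ / 8.520 × 10⁻¹¹ = 7.777 × 10⁻²⁴ kg·m/s.
KE = p²/(2m) = (7.777 × 10⁻²⁴)² / (2 × 6.645 × 10⁻²⁷) = 4.551 × 10⁻²¹ J = 4.55 × 10⁻²¹ J.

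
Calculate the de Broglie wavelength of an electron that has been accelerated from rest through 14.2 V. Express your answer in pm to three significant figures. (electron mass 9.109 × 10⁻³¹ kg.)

λ = 325 pm

KE = eV = 1.602 × 10⁻¹⁹ × 14.20 = 2.275 × 10⁻¹⁸ J.
p = √(2mKE) = √(2 × 9.109 × 10⁻³¹ × 2.275 × 10⁻¹⁸) = 2.036 × 10⁻²⁴ kg·m/s.
λ = h/p = 6.626 × 10⁻³⁴ / 2.036 × 10⁻²⁴ = 3.25 × 10⁻¹⁰ m = 325 pm.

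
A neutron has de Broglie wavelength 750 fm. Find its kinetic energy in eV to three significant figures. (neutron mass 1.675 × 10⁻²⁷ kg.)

p = h/λ = 6.626 × 10⁻³⁴ / 7.500 × 10⁻¹³ = 8.835 × 10⁻²² kg·m/s.
KE = p²/(2m) = (8.835 × 10⁻²²)² / (2 × 1.675 × 10⁻²⁷) = 2.330 × 10⁻¹⁶ J = 1450 eV.

KE = 1450 eV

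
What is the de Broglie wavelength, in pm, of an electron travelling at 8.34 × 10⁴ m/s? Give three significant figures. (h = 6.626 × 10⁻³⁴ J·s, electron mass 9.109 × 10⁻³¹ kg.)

p = mv = 9.109 × 10⁻³¹ × 8.34 × 10⁴ = 7.597 × 10⁻²⁶ kg·m/s.
λ = h/p = 6.626 × 10⁻³⁴ / 7.597 × 10⁻²⁶ = 8.72 × 10⁻⁹ m = 8720 pm.

λ = 8720 pm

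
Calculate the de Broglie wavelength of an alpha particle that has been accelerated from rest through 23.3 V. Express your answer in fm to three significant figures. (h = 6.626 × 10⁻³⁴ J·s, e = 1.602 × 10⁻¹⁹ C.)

λ = 2100 fm

KE = 2eV = 2 × 1.602 × 10⁻¹⁹ × 23.30 = 7.465 × 10⁻¹⁸ J.
p = √(2mKE) = √(2 × 6.645 × 10⁻²⁷ × 7.465 × 10⁻¹⁸) = 3.150 × 10⁻²² kg·m/s.
λ = h/p = 6.626 × 10⁻³⁴ / 3.150 × 10⁻²² = 2.10 × 10⁻¹² m = 2100 fm.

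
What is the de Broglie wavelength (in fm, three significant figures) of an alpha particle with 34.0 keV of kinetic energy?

KE = 34.0 keV = 5.447 × 10⁻¹⁵ J.
p = √(2mKE) = √(2 × 6.645 × 10⁻²⁷ × 5.447 × 10⁻¹⁵) = 8.508 × 10⁻²¹ kg·m/s.
λ = h/p = 6.626 × 10⁻³⁴ / 8.508 × 10⁻²¹ = 7.79 × 10⁻¹⁴ m = 77.9 fm.

λ = 77.9 fm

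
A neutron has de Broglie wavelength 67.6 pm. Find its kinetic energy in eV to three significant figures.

p = h/λ = 6.626 × 10⁻³⁴ / 6.760 × 10⁻¹¹ = 9.802 × 10⁻²⁴ kg·m/s.
KE = p²/(2m) = (9.802 × 10⁻²⁴)² / (2 × 1.675 × 10⁻²⁷) = 2.868 × 10⁻²⁰ J = 0.179 eV.

KE = 0.179 eV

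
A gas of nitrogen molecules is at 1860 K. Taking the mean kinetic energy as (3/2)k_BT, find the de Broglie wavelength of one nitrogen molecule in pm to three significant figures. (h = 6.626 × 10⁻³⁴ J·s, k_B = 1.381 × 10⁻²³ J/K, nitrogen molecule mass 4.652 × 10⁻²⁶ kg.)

λ = 11.1 pm

KE = (3/2)k_BT = 1.5 × 1.381 × 10⁻²³ × 1860 = 3.853 × 10⁻²⁰ J.
p = √(2mKE) = √(2 × 4.652 × 10⁻²⁶ × 3.853 × 10⁻²⁰) = 5.987 × 10⁻²³ kg·m/s.
λ = h/p = 1.11 × 10⁻¹¹ m = 11.1 pm.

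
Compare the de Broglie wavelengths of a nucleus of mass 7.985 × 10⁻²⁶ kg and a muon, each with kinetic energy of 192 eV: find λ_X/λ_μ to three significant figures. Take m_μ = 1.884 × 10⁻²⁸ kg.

At fixed KE, p = √(2mKE) so λ = h/p ∝ 1/√m.
λ_X/λ_μ = √(m_μ/m_X) = √(1.884 × 10⁻²⁸/7.985 × 10⁻²⁶) = √(2.359 × 10⁻³) = 0.0486.

λ_X/λ_μ = 0.0486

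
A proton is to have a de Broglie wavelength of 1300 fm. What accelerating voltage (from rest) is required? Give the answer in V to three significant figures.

p = h/λ = 6.626 × 10⁻³⁴ / 1.300 × 10⁻¹² = 5.097 × 10⁻²² kg·m/s.
KE = p²/(2m) = 7.764 × 10⁻¹⁷ J.
V = KE/e = 7.764 × 10⁻¹⁷ / (1.602 × 10⁻¹⁹) = 485 V.

V = 485 V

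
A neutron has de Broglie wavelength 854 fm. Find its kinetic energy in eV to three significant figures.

p = h/λ = 6.626 × 10⁻³⁴ / 8.540 × 10⁻¹³ = 7.759 × 10⁻²² kg·m/s.
KE = p²/(2m) = (7.759 × 10⁻²²)² / (2 × 1.675 × 10⁻²⁷) = 1.797 × 10⁻¹⁶ J = 1120 eV.

KE = 1120 eV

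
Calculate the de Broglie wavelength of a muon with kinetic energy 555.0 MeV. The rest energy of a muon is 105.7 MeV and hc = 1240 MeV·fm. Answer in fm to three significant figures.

Total energy E = KE + m₀c² = 555.0 + 105.7 = 660.7 MeV.
(pc)² = E² − (m₀c²)² = (660.7)² − (105.7)² = 4.254 × 10⁵ MeV², so pc = 652.2 MeV.
λ = hc/(pc) = 1240 MeV·fm / 652.2 MeV = 1.90 fm.

λ = 1.90 fm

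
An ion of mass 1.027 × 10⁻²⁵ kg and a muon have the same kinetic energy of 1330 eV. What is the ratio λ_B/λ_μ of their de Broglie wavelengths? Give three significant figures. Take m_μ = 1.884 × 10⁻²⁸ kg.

λ_B/λ_μ = 0.0428

At fixed KE, p = √(2mKE) so λ = h/p ∝ 1/√m.
λ_B/λ_μ = √(m_μ/m_B) = √(1.884 × 10⁻²⁸/1.027 × 10⁻²⁵) = √(1.834 × 10⁻³) = 0.0428.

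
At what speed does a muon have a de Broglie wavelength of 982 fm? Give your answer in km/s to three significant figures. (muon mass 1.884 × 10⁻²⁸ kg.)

v = 3580 km/s

p = h/λ = 6.626 × 10⁻³⁴ / 9.820 × 10⁻¹³ = 6.747 × 10⁻²² kg·m/s.
v = p/m = 6.747 × 10⁻²² / 1.884 × 10⁻²⁸ = 3.58 × 10⁶ m/s = 3580 km/s.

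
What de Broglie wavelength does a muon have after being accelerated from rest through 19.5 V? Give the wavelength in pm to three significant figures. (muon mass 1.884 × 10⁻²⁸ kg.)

KE = eV = 1.602 × 10⁻¹⁹ × 19.50 = 3.124 × 10⁻¹⁸ J.
p = √(2mKE) = √(2 × 1.884 × 10⁻²⁸ × 3.124 × 10⁻¹⁸) = 3.431 × 10⁻²³ kg·m/s.
λ = h/p = 6.626 × 10⁻³⁴ / 3.431 × 10⁻²³ = 1.93 × 10⁻¹¹ m = 19.3 pm.

λ = 19.3 pm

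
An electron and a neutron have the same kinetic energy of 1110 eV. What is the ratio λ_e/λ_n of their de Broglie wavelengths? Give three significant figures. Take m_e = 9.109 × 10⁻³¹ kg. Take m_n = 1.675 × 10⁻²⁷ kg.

At fixed KE, p = √(2mKE) so λ = h/p ∝ 1/√m.
λ_e/λ_n = √(m_n/m_e) = √(1.675 × 10⁻²⁷/9.109 × 10⁻³¹) = √(1839) = 42.9.

λ_e/λ_n = 42.9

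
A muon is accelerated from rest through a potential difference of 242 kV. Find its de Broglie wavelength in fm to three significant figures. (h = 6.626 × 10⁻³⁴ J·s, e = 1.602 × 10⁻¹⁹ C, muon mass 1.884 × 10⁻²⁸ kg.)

λ = 173 fm

KE = eV = 1.602 × 10⁻¹⁹ × 2.420 × 10⁵ = 3.877 × 10⁻¹⁴ J.
p = √(2mKE) = √(2 × 1.884 × 10⁻²⁸ × 3.877 × 10⁻¹⁴) = 3.822 × 10⁻²¹ kg·m/s.
λ = h/p = 6.626 × 10⁻³⁴ / 3.822 × 10⁻²¹ = 1.73 × 10⁻¹³ m = 173 fm.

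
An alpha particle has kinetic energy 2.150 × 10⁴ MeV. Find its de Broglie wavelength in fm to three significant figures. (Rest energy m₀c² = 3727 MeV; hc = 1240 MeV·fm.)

Total energy E = KE + m₀c² = 2.150 × 10⁴ + 3727 = 25227 MeV.
(pc)² = E² − (m₀c²)² = (25227)² − (3727)² = 6.225 × 10⁸ MeV², so pc = 2.495 × 10⁴ MeV.
λ = hc/(pc) = 1240 MeV·fm / 2.495 × 10⁴ MeV = 0.0497 fm.

λ = 0.0497 fm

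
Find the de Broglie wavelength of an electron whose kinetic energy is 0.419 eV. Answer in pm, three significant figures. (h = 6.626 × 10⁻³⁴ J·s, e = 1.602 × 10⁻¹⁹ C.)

λ = 1890 pm

KE = 0.419 eV = 6.712 × 10⁻²⁰ J.
p = √(2mKE) = √(2 × 9.109 × 10⁻³¹ × 6.712 × 10⁻²⁰) = 3.497 × 10⁻²⁵ kg·m/s.
λ = h/p = 6.626 × 10⁻³⁴ / 3.497 × 10⁻²⁵ = 1.89 × 10⁻⁹ m = 1890 pm.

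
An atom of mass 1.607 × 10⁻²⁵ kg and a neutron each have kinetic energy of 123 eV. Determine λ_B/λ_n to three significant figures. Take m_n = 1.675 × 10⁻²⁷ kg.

λ_B/λ_n = 0.102

At fixed KE, p = √(2mKE) so λ = h/p ∝ 1/√m.
λ_B/λ_n = √(m_n/m_B) = √(1.675 × 10⁻²⁷/1.607 × 10⁻²⁵) = √(0.01042) = 0.102.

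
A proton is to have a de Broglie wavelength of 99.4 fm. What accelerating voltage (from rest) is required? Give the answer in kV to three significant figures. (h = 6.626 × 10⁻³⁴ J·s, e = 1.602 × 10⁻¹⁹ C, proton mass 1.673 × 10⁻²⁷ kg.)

p = h/λ = 6.626 × 10⁻³⁴ / 9.940 × 10⁻¹⁴ = 6.666 × 10⁻²¹ kg·m/s.
KE = p²/(2m) = 1.328 × 10⁻¹⁴ J.
V = KE/e = 1.328 × 10⁻¹⁴ / (1.602 × 10⁻¹⁹) = 82.9 kV.

V = 82.9 kV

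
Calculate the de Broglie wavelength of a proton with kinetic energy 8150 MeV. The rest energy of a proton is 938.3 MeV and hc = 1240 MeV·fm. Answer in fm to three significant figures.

Total energy E = KE + m₀c² = 8150 + 938.3 = 9088.3 MeV.
(pc)² = E² − (m₀c²)² = (9088.3)² − (938.3)² = 8.172 × 10⁷ MeV², so pc = 9040 MeV.
λ = hc/(pc) = 1240 MeV·fm / 9040 MeV = 0.137 fm.

λ = 0.137 fm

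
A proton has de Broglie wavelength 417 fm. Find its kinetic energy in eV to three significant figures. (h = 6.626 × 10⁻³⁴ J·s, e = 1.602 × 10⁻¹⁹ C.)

KE = 4710 eV

p = h/λ = 6.626 × 10⁻³⁴ / 4.170 × 10⁻¹³ = 1.589 × 10⁻²¹ kg·m/s.
KE = p²/(2m) = (1.589 × 10⁻²¹)² / (2 × 1.673 × 10⁻²⁷) = 7.546 × 10⁻¹⁶ J = 4710 eV.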